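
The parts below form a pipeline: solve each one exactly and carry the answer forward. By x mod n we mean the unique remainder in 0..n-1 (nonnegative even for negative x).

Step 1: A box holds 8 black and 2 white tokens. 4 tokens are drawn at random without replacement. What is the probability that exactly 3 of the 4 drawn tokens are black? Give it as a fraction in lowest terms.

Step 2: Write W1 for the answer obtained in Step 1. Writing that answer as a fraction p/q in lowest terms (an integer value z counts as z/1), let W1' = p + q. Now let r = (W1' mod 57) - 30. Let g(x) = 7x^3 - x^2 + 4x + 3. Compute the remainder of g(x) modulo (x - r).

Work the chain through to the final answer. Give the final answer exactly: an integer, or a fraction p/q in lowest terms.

-2475

Step 1: total draws C(10,4) = 210; favorable C(8,3)*C(2,1) = 112; P = 8/15; answer 8/15
Step 2: W1 = 8/15; threaded value p + q = 23; r = -7; remainder = value at the root: 7*(-7)^3 - 1*(-7)^2 + 4*(-7)^1 + 3 = (-2401) + (-49) + (-28) + (3) = -2475; answer -2475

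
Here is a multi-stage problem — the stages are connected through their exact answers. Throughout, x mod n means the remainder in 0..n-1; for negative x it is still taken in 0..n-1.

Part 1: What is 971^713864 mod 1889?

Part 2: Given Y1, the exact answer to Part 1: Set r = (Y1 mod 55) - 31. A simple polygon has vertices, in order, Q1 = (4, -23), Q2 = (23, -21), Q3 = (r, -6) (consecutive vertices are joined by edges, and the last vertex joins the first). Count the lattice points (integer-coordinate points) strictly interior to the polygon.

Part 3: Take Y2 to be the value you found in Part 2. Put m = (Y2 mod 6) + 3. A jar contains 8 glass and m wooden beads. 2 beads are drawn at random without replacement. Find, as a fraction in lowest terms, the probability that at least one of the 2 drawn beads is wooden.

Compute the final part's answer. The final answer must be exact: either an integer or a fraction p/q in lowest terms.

Part 1: squarings mod 1889: 971^1=971, 971^2=230, 971^4=8, 971^8=64, 971^16=318, 971^32=1007, 971^64=1545, 971^128=1218, 971^256=659, 971^512=1700, 971^1024=1719, 971^2048=565, 971^4096=1873, 971^8192=256, 971^16384=1310, 971^32768=888, 971^65536=831, 971^131072=1076, 971^262144=1708, 971^524288=648; 971^713864 = 971^8 * 971^128 * 971^1024 * 971^8192 * 971^16384 * 971^32768 * 971^131072 * 971^524288 = 756 (mod 1889); answer 756
Part 2: Y1 = 756; r = 10; cross terms: (4*-21 - 23*-23)=445, (23*-6 - 10*-21)=72, (10*-23 - 4*-6)=-206; twice the area = |311| = 311; area = 311/2; boundary points = 1 + 1 + 1 = 3; strictly interior points = area - boundary/2 + 1 = 155; answer 155
Part 3: Y2 = 155; m = 8; total draws C(16,2) = 120; complement C(8,2) = 28; favorable 120 - 28 = 92; P = 23/30; answer 23/30

23/30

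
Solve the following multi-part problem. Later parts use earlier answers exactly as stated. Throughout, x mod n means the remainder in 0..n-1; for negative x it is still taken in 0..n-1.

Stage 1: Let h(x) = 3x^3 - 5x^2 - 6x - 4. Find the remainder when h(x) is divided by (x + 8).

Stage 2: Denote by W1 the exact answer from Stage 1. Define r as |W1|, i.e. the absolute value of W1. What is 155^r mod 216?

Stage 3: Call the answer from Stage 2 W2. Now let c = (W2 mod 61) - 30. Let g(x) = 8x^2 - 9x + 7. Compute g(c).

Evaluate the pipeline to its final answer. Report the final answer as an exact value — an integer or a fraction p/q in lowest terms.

2761

Stage 1: remainder = value at the root: 3*(-8)^3 - 5*(-8)^2 - 6*(-8)^1 - 4 = (-1536) + (-320) + (48) + (-4) = -1812; answer -1812
Stage 2: W1 = -1812; r = 1812; squarings mod 216: 155^1=155, 155^2=49, 155^4=25, 155^8=193, 155^16=97, 155^32=121, 155^64=169, 155^128=49, 155^256=25, 155^512=193, 155^1024=97; 155^1812 = 155^4 * 155^16 * 155^256 * 155^512 * 155^1024 = 73 (mod 216); answer 73
Stage 3: W2 = 73; c = -18; 8*(-18)^2 - 9*(-18)^1 + 7 = (2592) + (162) + (7) = 2761; answer 2761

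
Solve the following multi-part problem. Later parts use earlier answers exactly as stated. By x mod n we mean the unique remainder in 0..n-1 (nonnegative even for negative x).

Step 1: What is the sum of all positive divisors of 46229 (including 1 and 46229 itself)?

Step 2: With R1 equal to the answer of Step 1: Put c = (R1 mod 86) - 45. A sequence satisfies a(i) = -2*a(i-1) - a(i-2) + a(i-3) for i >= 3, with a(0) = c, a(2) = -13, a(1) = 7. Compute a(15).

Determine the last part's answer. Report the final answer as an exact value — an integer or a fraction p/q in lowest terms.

1615

Step 1: 46229 is prime, so its only divisors are 1 and 46229; sigma = 1 + 46229 = 46230; answer 46230
Step 2: R1 = 46230; c = 3; a(3) = -2*(-13) - 1*(7) + 1*(3) = 22; iterating: a(3)=22, a(4)=-24, a(5)=13, a(6)=20, a(7)=-77, a(8)=147, a(9)=-197, a(10)=170, a(11)=4, a(12)=-375, a(13)=916, a(14)=-1453, a(15)=1615; answer 1615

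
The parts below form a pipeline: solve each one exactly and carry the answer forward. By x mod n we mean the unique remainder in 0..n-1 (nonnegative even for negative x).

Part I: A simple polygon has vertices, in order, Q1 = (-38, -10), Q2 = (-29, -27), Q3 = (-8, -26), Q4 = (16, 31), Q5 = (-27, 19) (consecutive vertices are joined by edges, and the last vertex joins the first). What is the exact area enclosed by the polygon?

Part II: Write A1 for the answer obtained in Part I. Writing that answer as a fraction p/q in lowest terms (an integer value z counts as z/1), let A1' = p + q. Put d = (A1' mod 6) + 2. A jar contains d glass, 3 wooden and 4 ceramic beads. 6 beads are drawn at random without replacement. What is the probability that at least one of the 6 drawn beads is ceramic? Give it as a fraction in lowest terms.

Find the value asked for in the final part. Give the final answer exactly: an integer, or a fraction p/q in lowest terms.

Part I: cross terms: (-38*-27 - -29*-10)=736, (-29*-26 - -8*-27)=538, (-8*31 - 16*-26)=168, (16*19 - -27*31)=1141, (-27*-10 - -38*19)=992; twice the area = |3575| = 3575; area = 3575/2; answer 3575/2
Part II: A1 = 3575/2; threaded value p + q = 3577; d = 3; total draws C(10,6) = 210; complement C(6,6) = 1; favorable 210 - 1 = 209; P = 209/210; answer 209/210

209/210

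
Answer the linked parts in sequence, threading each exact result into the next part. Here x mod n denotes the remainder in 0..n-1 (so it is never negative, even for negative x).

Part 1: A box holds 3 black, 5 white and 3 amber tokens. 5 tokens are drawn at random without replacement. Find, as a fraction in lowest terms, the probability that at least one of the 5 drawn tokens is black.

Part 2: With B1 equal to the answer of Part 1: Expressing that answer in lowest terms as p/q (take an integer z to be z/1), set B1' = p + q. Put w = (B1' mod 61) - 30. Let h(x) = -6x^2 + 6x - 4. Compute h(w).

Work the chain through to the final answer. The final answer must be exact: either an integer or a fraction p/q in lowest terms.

-5224

Part 1: total draws C(11,5) = 462; complement C(8,5) = 56; favorable 462 - 56 = 406; P = 29/33; answer 29/33
Part 2: B1 = 29/33; threaded value p + q = 62; w = -29; -6*(-29)^2 + 6*(-29)^1 - 4 = (-5046) + (-174) + (-4) = -5224; answer -5224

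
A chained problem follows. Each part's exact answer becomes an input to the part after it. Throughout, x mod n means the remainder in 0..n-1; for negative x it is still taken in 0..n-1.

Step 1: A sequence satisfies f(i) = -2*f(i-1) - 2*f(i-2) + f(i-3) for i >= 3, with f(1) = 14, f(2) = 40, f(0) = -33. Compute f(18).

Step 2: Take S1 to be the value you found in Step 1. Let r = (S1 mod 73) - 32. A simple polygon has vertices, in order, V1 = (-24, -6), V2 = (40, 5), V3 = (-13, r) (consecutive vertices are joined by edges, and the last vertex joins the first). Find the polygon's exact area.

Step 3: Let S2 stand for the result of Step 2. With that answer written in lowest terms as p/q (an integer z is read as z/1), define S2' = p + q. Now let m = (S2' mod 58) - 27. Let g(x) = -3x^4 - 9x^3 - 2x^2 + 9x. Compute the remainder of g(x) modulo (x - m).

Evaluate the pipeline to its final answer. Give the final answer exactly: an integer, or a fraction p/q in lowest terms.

Step 1: f(3) = -2*(40) - 2*(14) + 1*(-33) = -141; iterating: f(3)=-141, f(4)=216, f(5)=-110, f(6)=-353, f(7)=1142, f(8)=-1688, f(9)=739, f(10)=3040, f(11)=-9246, f(12)=13151, f(13)=-4770, f(14)=-26008, f(15)=74707, f(16)=-102168, f(17)=28914, f(18)=221215; answer 221215
Step 2: S1 = 221215; r = -7; cross terms: (-24*5 - 40*-6)=120, (40*-7 - -13*5)=-215, (-13*-6 - -24*-7)=-90; twice the area = |-185| = 185; area = 185/2; answer 185/2
Step 3: S2 = 185/2; threaded value p + q = 187; m = -14; remainder = value at the root: -3*(-14)^4 - 9*(-14)^3 - 2*(-14)^2 + 9*(-14)^1 = (-115248) + (24696) + (-392) + (-126) = -91070; answer -91070

-91070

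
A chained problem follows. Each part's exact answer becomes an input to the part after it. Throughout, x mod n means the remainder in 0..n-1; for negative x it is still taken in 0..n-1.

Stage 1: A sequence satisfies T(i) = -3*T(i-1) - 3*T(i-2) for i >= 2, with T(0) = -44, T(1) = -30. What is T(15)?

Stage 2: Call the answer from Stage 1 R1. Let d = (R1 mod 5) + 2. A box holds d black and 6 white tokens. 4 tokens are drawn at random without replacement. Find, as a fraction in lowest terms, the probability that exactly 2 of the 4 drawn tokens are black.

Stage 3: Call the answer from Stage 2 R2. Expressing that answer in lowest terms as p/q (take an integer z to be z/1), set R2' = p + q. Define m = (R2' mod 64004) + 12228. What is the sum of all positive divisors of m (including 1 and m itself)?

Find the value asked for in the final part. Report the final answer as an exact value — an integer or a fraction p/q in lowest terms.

Stage 1: T(2) = -3*(-30) - 3*(-44) = 222; iterating: T(2)=222, T(3)=-576, T(4)=1062, T(5)=-1458, T(6)=1188, T(7)=810, T(8)=-5994, T(9)=15552, T(10)=-28674, T(11)=39366, T(12)=-32076, T(13)=-21870, T(14)=161838, T(15)=-419904; answer -419904
Stage 2: R1 = -419904; d = 3; total draws C(9,4) = 126; favorable C(3,2)*C(6,2) = 45; P = 5/14; answer 5/14
Stage 3: R2 = 5/14; threaded value p + q = 19; m = 12247; 12247 = 37 * 331; sigma = (1 + 37) * (1 + 331) = 38 * 332 = 12616; answer 12616

12616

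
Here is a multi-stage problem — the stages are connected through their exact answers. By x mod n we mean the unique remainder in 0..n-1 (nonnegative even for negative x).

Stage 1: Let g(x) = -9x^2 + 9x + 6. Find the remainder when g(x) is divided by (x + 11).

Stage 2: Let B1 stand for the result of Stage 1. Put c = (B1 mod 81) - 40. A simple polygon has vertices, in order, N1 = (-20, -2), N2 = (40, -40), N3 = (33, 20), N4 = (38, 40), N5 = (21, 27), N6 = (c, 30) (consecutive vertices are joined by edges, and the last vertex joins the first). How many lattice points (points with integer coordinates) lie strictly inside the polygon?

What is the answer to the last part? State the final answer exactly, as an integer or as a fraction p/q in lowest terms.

2585

Stage 1: remainder = value at the root: -9*(-11)^2 + 9*(-11)^1 + 6 = (-1089) + (-99) + (6) = -1182; answer -1182
Stage 2: B1 = -1182; c = -7; cross terms: (-20*-40 - 40*-2)=880, (40*20 - 33*-40)=2120, (33*40 - 38*20)=560, (38*27 - 21*40)=186, (21*30 - -7*27)=819, (-7*-2 - -20*30)=614; twice the area = |5179| = 5179; area = 5179/2; boundary points = 2 + 1 + 5 + 1 + 1 + 1 = 11; strictly interior points = area - boundary/2 + 1 = 2585; answer 2585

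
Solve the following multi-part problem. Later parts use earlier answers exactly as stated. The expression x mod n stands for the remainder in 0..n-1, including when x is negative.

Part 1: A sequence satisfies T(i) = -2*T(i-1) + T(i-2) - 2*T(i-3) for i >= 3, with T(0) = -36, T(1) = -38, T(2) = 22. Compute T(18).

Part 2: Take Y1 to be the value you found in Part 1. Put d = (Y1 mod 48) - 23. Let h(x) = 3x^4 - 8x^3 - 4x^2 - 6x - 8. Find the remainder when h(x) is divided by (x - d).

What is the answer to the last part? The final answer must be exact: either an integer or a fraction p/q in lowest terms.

739925

Part 1: T(3) = -2*(22) + 1*(-38) - 2*(-36) = -10; iterating: T(3)=-10, T(4)=118, T(5)=-290, T(6)=718, T(7)=-1962, T(8)=5222, T(9)=-13842, T(10)=36830, T(11)=-97946, T(12)=260406, T(13)=-692418, T(14)=1841134, T(15)=-4895498, T(16)=13016966, T(17)=-34611698, T(18)=92031358; answer 92031358
Part 2: Y1 = 92031358; d = 23; remainder = value at the root: 3*(23)^4 - 8*(23)^3 - 4*(23)^2 - 6*(23)^1 - 8 = (839523) + (-97336) + (-2116) + (-138) + (-8) = 739925; answer 739925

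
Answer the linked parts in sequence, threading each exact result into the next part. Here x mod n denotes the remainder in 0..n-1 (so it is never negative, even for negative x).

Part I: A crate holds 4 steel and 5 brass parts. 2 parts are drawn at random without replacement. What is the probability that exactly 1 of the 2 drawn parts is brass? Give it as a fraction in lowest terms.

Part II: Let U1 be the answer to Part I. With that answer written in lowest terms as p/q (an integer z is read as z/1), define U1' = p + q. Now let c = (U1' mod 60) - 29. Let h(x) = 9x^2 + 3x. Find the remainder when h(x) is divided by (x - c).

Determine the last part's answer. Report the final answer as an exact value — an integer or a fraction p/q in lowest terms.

Part I: total draws C(9,2) = 36; favorable C(5,1)*C(4,1) = 20; P = 5/9; answer 5/9
Part II: U1 = 5/9; threaded value p + q = 14; c = -15; remainder = value at the root: 9*(-15)^2 + 3*(-15)^1 = (2025) + (-45) = 1980; answer 1980

1980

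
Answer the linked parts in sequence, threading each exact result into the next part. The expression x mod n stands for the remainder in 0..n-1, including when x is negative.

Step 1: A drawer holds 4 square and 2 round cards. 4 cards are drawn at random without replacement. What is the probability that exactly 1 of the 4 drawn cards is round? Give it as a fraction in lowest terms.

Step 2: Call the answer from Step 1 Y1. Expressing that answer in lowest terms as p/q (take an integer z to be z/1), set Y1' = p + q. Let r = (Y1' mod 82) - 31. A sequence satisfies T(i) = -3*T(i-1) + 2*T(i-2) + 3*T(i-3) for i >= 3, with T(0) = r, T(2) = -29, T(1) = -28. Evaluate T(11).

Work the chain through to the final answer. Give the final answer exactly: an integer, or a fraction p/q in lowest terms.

Step 1: total draws C(6,4) = 15; favorable C(2,1)*C(4,3) = 8; P = 8/15; answer 8/15
Step 2: Y1 = 8/15; threaded value p + q = 23; r = -8; T(3) = -3*(-29) + 2*(-28) + 3*(-8) = 7; iterating: T(3)=7, T(4)=-163, T(5)=416, T(6)=-1553, T(7)=5002, T(8)=-16864, T(9)=55937, T(10)=-186533, T(11)=620881; answer 620881

620881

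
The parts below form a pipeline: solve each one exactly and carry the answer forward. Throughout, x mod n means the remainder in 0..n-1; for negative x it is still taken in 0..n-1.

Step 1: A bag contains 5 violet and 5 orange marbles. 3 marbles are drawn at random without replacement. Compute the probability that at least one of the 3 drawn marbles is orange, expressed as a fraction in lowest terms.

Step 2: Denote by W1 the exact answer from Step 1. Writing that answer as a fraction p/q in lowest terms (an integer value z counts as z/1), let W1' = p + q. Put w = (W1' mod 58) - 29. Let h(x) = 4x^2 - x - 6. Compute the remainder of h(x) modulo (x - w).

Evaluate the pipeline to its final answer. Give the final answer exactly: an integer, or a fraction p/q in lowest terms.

144

Step 1: total draws C(10,3) = 120; complement C(5,3) = 10; favorable 120 - 10 = 110; P = 11/12; answer 11/12
Step 2: W1 = 11/12; threaded value p + q = 23; w = -6; remainder = value at the root: 4*(-6)^2 - 1*(-6)^1 - 6 = (144) + (6) + (-6) = 144; answer 144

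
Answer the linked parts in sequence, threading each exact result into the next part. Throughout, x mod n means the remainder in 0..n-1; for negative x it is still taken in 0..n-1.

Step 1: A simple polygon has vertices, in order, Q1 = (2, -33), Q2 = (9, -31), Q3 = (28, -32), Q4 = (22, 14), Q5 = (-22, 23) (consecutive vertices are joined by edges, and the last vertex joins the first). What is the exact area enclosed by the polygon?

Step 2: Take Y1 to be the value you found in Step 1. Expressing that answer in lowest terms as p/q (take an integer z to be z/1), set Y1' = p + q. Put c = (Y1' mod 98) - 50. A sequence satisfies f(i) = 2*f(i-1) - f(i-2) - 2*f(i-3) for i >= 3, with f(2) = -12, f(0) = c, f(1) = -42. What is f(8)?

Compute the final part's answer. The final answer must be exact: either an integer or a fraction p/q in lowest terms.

208

Step 1: cross terms: (2*-31 - 9*-33)=235, (9*-32 - 28*-31)=580, (28*14 - 22*-32)=1096, (22*23 - -22*14)=814, (-22*-33 - 2*23)=680; twice the area = |3405| = 3405; area = 3405/2; answer 3405/2
Step 2: Y1 = 3405/2; threaded value p + q = 3407; c = 25; f(3) = 2*(-12) - 1*(-42) - 2*(25) = -32; iterating: f(3)=-32, f(4)=32, f(5)=120, f(6)=272, f(7)=360, f(8)=208; answer 208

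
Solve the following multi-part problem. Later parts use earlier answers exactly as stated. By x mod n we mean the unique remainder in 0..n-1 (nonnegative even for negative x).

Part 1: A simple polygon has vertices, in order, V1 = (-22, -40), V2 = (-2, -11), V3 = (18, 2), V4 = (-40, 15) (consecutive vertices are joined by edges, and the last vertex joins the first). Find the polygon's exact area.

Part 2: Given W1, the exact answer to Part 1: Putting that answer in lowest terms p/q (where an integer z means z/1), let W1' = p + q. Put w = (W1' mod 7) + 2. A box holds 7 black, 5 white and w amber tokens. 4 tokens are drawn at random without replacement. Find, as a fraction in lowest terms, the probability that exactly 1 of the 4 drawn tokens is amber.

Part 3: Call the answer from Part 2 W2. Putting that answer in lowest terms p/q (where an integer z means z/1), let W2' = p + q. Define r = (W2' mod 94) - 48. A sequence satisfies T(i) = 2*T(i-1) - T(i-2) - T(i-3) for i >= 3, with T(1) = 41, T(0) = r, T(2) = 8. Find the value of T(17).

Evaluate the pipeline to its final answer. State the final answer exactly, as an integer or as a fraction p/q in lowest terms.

Part 1: cross terms: (-22*-11 - -2*-40)=162, (-2*2 - 18*-11)=194, (18*15 - -40*2)=350, (-40*-40 - -22*15)=1930; twice the area = |2636| = 2636; area = 1318; answer 1318
Part 2: W1 = 1318; threaded value p + q = 1319; w = 5; total draws C(17,4) = 2380; favorable C(5,1)*C(12,3) = 1100; P = 55/119; answer 55/119
Part 3: W2 = 55/119; threaded value p + q = 174; r = 32; T(3) = 2*(8) - 1*(41) - 1*(32) = -57; iterating: T(3)=-57, T(4)=-163, T(5)=-277, T(6)=-334, T(7)=-228, T(8)=155, T(9)=872, T(10)=1817, T(11)=2607, T(12)=2525, T(13)=626, T(14)=-3880, T(15)=-10911, T(16)=-18568, T(17)=-22345; answer -22345

-22345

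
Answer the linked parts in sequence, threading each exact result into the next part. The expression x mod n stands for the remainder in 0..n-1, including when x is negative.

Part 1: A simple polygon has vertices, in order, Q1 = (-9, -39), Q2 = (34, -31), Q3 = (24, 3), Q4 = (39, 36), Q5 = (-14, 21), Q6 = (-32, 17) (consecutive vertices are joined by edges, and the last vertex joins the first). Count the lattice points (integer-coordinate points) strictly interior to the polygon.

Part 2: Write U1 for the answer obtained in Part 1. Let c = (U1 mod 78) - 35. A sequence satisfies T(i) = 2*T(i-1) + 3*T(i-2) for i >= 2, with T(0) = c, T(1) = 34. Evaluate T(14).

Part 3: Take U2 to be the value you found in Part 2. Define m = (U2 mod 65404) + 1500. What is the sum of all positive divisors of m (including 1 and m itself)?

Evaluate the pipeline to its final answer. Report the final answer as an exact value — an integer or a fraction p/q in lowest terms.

Part 1: cross terms: (-9*-31 - 34*-39)=1605, (34*3 - 24*-31)=846, (24*36 - 39*3)=747, (39*21 - -14*36)=1323, (-14*17 - -32*21)=434, (-32*-39 - -9*17)=1401; twice the area = |6356| = 6356; area = 3178; boundary points = 1 + 2 + 3 + 1 + 2 + 1 = 10; strictly interior points = area - boundary/2 + 1 = 3174; answer 3174
Part 2: U1 = 3174; c = 19; T(2) = 2*(34) + 3*(19) = 125; iterating: T(2)=125, T(3)=352, T(4)=1079, T(5)=3214, T(6)=9665, T(7)=28972, T(8)=86939, T(9)=260794, T(10)=782405, T(11)=2347192, T(12)=7041599, T(13)=21124774, T(14)=63374345; answer 63374345
Part 3: U2 = 63374345; m = 64773; 64773 = 3^3 * 2399; sigma = (1 + 3 + 9 + 27) * (1 + 2399) = 40 * 2400 = 96000; answer 96000

96000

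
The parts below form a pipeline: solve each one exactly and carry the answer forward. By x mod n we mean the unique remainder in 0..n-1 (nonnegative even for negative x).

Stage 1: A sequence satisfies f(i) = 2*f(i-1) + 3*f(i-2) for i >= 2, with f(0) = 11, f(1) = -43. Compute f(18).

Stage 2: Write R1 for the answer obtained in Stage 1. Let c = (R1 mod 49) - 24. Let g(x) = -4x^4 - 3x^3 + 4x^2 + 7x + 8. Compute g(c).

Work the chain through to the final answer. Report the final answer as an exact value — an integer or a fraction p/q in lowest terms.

-17600

Stage 1: f(2) = 2*(-43) + 3*(11) = -53; iterating: f(2)=-53, f(3)=-235, f(4)=-629, f(5)=-1963, f(6)=-5813, f(7)=-17515, f(8)=-52469, f(9)=-157483, f(10)=-472373, f(11)=-1417195, f(12)=-4251509, f(13)=-12754603, f(14)=-38263733, f(15)=-114791275, f(16)=-344373749, f(17)=-1033121323, f(18)=-3099363893; answer -3099363893
Stage 2: R1 = -3099363893; c = 8; -4*(8)^4 - 3*(8)^3 + 4*(8)^2 + 7*(8)^1 + 8 = (-16384) + (-1536) + (256) + (56) + (8) = -17600; answer -17600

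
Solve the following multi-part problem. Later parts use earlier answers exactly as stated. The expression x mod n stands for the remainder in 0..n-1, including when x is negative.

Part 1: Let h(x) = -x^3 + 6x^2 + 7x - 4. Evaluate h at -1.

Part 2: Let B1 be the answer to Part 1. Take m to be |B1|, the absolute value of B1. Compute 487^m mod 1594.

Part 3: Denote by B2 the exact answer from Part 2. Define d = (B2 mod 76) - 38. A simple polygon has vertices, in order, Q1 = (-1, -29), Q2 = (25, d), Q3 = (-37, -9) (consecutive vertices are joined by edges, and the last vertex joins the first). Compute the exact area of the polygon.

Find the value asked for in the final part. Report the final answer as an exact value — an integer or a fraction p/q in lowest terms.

368

Part 1: -1*(-1)^3 + 6*(-1)^2 + 7*(-1)^1 - 4 = (1) + (6) + (-7) + (-4) = -4; answer -4
Part 2: B1 = -4; m = 4; squarings mod 1594: 487^1=487, 487^2=1257, 487^4=395; 487^4 = 487^4 = 395 (mod 1594); answer 395
Part 3: B2 = 395; d = -23; cross terms: (-1*-23 - 25*-29)=748, (25*-9 - -37*-23)=-1076, (-37*-29 - -1*-9)=1064; twice the area = |736| = 736; area = 368; answer 368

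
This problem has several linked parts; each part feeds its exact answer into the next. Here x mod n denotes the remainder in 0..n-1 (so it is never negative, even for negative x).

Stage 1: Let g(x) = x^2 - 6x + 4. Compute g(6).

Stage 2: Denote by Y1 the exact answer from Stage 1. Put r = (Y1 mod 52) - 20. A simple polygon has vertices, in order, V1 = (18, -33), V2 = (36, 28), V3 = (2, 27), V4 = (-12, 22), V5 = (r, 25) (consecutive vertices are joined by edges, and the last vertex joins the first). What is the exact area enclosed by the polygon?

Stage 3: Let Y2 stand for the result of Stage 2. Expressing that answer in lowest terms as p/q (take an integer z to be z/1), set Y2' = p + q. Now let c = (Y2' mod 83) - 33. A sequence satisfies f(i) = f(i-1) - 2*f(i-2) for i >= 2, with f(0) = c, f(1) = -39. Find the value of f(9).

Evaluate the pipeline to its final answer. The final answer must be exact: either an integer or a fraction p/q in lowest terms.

825

Stage 1: 1*(6)^2 - 6*(6)^1 + 4 = (36) + (-36) + (4) = 4; answer 4
Stage 2: Y1 = 4; r = -16; cross terms: (18*28 - 36*-33)=1692, (36*27 - 2*28)=916, (2*22 - -12*27)=368, (-12*25 - -16*22)=52, (-16*-33 - 18*25)=78; twice the area = |3106| = 3106; area = 1553; answer 1553
Stage 3: Y2 = 1553; threaded value p + q = 1554; c = 27; f(2) = 1*(-39) - 2*(27) = -93; iterating: f(2)=-93, f(3)=-15, f(4)=171, f(5)=201, f(6)=-141, f(7)=-543, f(8)=-261, f(9)=825; answer 825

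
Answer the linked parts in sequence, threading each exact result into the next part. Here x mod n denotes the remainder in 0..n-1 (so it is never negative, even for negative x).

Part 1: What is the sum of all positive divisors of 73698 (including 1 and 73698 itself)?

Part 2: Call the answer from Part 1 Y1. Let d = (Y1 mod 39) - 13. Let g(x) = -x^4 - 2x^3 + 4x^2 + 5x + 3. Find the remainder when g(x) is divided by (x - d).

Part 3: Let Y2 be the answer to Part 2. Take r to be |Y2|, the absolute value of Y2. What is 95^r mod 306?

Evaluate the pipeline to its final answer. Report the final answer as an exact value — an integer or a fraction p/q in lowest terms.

107

Part 1: 73698 = 2 * 3 * 71 * 173; sigma = (1 + 2) * (1 + 3) * (1 + 71) * (1 + 173) = 3 * 4 * 72 * 174 = 150336; answer 150336
Part 2: Y1 = 150336; d = 17; remainder = value at the root: -1*(17)^4 - 2*(17)^3 + 4*(17)^2 + 5*(17)^1 + 3 = (-83521) + (-9826) + (1156) + (85) + (3) = -92103; answer -92103
Part 3: Y2 = -92103; r = 92103; squarings mod 306: 95^1=95, 95^2=151, 95^4=157, 95^8=169, 95^16=103, 95^32=205, 95^64=103, 95^128=205, 95^256=103, 95^512=205, 95^1024=103, 95^2048=205, 95^4096=103, 95^8192=205, 95^16384=103, 95^32768=205, 95^65536=103; 95^92103 = 95^1 * 95^2 * 95^4 * 95^64 * 95^128 * 95^256 * 95^512 * 95^1024 * 95^8192 * 95^16384 * 95^65536 = 107 (mod 306); answer 107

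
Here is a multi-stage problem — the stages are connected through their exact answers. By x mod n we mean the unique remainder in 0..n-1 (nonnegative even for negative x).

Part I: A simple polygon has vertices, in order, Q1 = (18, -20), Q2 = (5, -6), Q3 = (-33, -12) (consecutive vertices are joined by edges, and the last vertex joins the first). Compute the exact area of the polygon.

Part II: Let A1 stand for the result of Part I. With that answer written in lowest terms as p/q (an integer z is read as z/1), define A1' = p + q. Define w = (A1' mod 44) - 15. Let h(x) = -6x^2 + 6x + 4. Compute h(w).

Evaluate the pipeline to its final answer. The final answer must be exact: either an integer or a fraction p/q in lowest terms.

Part I: cross terms: (18*-6 - 5*-20)=-8, (5*-12 - -33*-6)=-258, (-33*-20 - 18*-12)=876; twice the area = |610| = 610; area = 305; answer 305
Part II: A1 = 305; threaded value p + q = 306; w = 27; -6*(27)^2 + 6*(27)^1 + 4 = (-4374) + (162) + (4) = -4208; answer -4208

-4208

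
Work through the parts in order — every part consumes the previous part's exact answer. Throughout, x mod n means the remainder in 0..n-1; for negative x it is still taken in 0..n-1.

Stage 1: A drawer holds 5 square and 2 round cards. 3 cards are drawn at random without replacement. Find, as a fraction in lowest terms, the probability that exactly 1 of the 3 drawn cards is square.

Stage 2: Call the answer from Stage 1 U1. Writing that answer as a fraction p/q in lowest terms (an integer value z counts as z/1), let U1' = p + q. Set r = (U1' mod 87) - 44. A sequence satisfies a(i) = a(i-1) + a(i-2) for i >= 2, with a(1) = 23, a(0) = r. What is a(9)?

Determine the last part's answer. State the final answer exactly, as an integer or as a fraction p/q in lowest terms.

Stage 1: total draws C(7,3) = 35; favorable C(5,1)*C(2,2) = 5; P = 1/7; answer 1/7
Stage 2: U1 = 1/7; threaded value p + q = 8; r = -36; a(2) = 1*(23) + 1*(-36) = -13; iterating: a(2)=-13, a(3)=10, a(4)=-3, a(5)=7, a(6)=4, a(7)=11, a(8)=15, a(9)=26; answer 26

26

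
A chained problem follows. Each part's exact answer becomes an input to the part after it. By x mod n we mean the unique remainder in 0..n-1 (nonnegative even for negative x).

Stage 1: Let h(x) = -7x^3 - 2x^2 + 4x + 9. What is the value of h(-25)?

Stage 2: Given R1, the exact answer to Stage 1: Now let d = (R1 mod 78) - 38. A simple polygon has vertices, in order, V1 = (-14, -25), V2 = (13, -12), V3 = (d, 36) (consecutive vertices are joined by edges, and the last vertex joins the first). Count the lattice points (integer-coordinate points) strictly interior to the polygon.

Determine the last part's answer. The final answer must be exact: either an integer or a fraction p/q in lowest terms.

953

Stage 1: -7*(-25)^3 - 2*(-25)^2 + 4*(-25)^1 + 9 = (109375) + (-1250) + (-100) + (9) = 108034; answer 108034
Stage 2: R1 = 108034; d = -34; cross terms: (-14*-12 - 13*-25)=493, (13*36 - -34*-12)=60, (-34*-25 - -14*36)=1354; twice the area = |1907| = 1907; area = 1907/2; boundary points = 1 + 1 + 1 = 3; strictly interior points = area - boundary/2 + 1 = 953; answer 953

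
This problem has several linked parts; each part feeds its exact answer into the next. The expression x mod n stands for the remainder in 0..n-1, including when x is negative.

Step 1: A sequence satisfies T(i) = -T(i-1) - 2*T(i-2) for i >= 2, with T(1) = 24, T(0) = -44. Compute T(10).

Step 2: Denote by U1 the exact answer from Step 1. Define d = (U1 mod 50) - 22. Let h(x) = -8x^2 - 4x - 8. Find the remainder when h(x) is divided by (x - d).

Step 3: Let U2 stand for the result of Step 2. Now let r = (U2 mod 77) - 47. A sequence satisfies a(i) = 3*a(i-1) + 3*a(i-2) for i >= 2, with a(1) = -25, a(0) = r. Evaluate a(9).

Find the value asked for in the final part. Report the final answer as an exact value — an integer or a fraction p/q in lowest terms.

-1246185

Step 1: T(2) = -1*(24) - 2*(-44) = 64; iterating: T(2)=64, T(3)=-112, T(4)=-16, T(5)=240, T(6)=-208, T(7)=-272, T(8)=688, T(9)=-144, T(10)=-1232; answer -1232
Step 2: U1 = -1232; d = -4; remainder = value at the root: -8*(-4)^2 - 4*(-4)^1 - 8 = (-128) + (16) + (-8) = -120; answer -120
Step 3: U2 = -120; r = -13; a(2) = 3*(-25) + 3*(-13) = -114; iterating: a(2)=-114, a(3)=-417, a(4)=-1593, a(5)=-6030, a(6)=-22869, a(7)=-86697, a(8)=-328698, a(9)=-1246185; answer -1246185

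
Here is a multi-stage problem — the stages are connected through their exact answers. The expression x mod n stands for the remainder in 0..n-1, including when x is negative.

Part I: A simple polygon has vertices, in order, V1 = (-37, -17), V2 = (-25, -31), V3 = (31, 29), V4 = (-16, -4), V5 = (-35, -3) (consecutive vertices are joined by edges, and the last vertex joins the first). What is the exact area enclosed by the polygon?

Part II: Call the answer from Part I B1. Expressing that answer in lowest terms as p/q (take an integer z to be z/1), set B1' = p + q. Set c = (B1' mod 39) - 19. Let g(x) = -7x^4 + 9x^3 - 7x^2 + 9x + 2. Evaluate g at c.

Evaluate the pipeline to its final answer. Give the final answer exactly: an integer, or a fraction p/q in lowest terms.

Part I: cross terms: (-37*-31 - -25*-17)=722, (-25*29 - 31*-31)=236, (31*-4 - -16*29)=340, (-16*-3 - -35*-4)=-92, (-35*-17 - -37*-3)=484; twice the area = |1690| = 1690; area = 845; answer 845
Part II: B1 = 845; threaded value p + q = 846; c = 8; -7*(8)^4 + 9*(8)^3 - 7*(8)^2 + 9*(8)^1 + 2 = (-28672) + (4608) + (-448) + (72) + (2) = -24438; answer -24438

-24438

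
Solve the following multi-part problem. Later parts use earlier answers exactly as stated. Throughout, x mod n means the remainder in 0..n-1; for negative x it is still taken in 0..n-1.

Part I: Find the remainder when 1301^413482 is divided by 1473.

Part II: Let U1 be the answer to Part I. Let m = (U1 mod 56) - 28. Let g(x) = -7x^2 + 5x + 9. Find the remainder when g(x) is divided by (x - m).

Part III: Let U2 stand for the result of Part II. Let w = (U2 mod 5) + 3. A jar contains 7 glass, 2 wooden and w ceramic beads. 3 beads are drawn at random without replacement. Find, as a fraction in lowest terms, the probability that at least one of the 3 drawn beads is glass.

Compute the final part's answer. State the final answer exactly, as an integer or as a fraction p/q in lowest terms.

Part I: squarings mod 1473: 1301^1=1301, 1301^2=124, 1301^4=646, 1301^8=457, 1301^16=1156, 1301^32=325, 1301^64=1042, 1301^128=163, 1301^256=55, 1301^512=79, 1301^1024=349, 1301^2048=1015, 1301^4096=598, 1301^8192=1138, 1301^16384=277, 1301^32768=133, 1301^65536=13, 1301^131072=169, 1301^262144=574; 1301^413482 = 1301^2 * 1301^8 * 1301^32 * 1301^256 * 1301^512 * 1301^1024 * 1301^2048 * 1301^16384 * 1301^131072 * 1301^262144 = 1375 (mod 1473); answer 1375
Part II: U1 = 1375; m = 3; remainder = value at the root: -7*(3)^2 + 5*(3)^1 + 9 = (-63) + (15) + (9) = -39; answer -39
Part III: U2 = -39; w = 4; total draws C(13,3) = 286; complement C(6,3) = 20; favorable 286 - 20 = 266; P = 133/143; answer 133/143

133/143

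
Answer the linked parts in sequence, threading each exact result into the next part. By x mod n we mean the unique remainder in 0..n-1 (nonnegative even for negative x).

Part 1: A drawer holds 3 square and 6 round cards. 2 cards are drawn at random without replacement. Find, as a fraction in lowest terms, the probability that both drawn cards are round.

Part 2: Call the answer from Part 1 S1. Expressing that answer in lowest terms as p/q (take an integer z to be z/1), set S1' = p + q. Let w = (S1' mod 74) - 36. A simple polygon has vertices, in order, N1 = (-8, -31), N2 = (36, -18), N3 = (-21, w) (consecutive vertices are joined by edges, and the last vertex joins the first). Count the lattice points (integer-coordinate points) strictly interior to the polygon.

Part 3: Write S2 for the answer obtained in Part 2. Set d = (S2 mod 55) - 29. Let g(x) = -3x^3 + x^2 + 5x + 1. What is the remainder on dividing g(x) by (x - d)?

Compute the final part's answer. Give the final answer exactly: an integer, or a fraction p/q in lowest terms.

Part 1: total draws C(9,2) = 36; favorable C(6,2) = 15; P = 5/12; answer 5/12
Part 2: S1 = 5/12; threaded value p + q = 17; w = -19; cross terms: (-8*-18 - 36*-31)=1260, (36*-19 - -21*-18)=-1062, (-21*-31 - -8*-19)=499; twice the area = |697| = 697; area = 697/2; boundary points = 1 + 1 + 1 = 3; strictly interior points = area - boundary/2 + 1 = 348; answer 348
Part 3: S2 = 348; d = -11; remainder = value at the root: -3*(-11)^3 + 1*(-11)^2 + 5*(-11)^1 + 1 = (3993) + (121) + (-55) + (1) = 4060; answer 4060

4060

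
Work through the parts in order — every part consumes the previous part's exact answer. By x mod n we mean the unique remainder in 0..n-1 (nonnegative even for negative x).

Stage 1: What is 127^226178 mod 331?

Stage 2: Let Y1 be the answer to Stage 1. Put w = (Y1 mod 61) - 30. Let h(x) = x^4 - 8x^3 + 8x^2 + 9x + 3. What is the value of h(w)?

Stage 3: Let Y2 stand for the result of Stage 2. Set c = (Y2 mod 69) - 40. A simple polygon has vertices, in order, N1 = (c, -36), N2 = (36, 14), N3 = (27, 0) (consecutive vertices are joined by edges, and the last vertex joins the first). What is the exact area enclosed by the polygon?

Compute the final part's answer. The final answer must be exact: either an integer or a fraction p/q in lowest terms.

Stage 1: squarings mod 331: 127^1=127, 127^2=241, 127^4=156, 127^8=173, 127^16=139, 127^32=123, 127^64=234, 127^128=141, 127^256=21, 127^512=110, 127^1024=184, 127^2048=94, 127^4096=230, 127^8192=271, 127^16384=290, 127^32768=26, 127^65536=14, 127^131072=196; 127^226178 = 127^2 * 127^128 * 127^256 * 127^512 * 127^4096 * 127^8192 * 127^16384 * 127^65536 * 127^131072 = 141 (mod 331); answer 141
Stage 2: Y1 = 141; w = -11; 1*(-11)^4 - 8*(-11)^3 + 8*(-11)^2 + 9*(-11)^1 + 3 = (14641) + (10648) + (968) + (-99) + (3) = 26161; answer 26161
Stage 3: Y2 = 26161; c = -30; cross terms: (-30*14 - 36*-36)=876, (36*0 - 27*14)=-378, (27*-36 - -30*0)=-972; twice the area = |-474| = 474; area = 237; answer 237

237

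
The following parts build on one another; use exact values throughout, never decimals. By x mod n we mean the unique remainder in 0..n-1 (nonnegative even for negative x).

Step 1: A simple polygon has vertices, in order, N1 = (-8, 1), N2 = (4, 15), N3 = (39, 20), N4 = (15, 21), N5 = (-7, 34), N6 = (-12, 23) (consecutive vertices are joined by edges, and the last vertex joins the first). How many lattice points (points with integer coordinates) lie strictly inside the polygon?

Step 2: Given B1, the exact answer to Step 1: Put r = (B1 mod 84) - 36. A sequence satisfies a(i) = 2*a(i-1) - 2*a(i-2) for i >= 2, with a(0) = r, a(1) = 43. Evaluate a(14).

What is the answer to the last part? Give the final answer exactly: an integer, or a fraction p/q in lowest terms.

-2688

Step 1: cross terms: (-8*15 - 4*1)=-124, (4*20 - 39*15)=-505, (39*21 - 15*20)=519, (15*34 - -7*21)=657, (-7*23 - -12*34)=247, (-12*1 - -8*23)=172; twice the area = |966| = 966; area = 483; boundary points = 2 + 5 + 1 + 1 + 1 + 2 = 12; strictly interior points = area - boundary/2 + 1 = 478; answer 478
Step 2: B1 = 478; r = 22; a(2) = 2*(43) - 2*(22) = 42; iterating: a(2)=42, a(3)=-2, a(4)=-88, a(5)=-172, a(6)=-168, a(7)=8, a(8)=352, a(9)=688, a(10)=672, a(11)=-32, a(12)=-1408, a(13)=-2752, a(14)=-2688; answer -2688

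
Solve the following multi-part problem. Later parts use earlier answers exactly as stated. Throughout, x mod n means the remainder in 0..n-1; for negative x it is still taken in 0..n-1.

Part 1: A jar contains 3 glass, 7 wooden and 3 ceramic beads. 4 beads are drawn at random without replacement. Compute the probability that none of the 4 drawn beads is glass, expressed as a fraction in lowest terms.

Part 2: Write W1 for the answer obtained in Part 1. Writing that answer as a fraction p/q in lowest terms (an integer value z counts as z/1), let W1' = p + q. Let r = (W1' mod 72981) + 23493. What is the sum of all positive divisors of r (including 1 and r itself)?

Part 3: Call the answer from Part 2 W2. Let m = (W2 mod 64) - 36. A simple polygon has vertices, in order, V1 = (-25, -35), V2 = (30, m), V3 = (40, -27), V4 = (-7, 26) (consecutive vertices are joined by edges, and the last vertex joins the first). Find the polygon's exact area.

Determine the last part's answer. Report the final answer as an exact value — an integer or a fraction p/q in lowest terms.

2163

Part 1: total draws C(13,4) = 715; favorable C(10,4) = 210; P = 42/143; answer 42/143
Part 2: W1 = 42/143; threaded value p + q = 185; r = 23678; 23678 = 2 * 11839; sigma = (1 + 2) * (1 + 11839) = 3 * 11840 = 35520; answer 35520
Part 3: W2 = 35520; m = -36; cross terms: (-25*-36 - 30*-35)=1950, (30*-27 - 40*-36)=630, (40*26 - -7*-27)=851, (-7*-35 - -25*26)=895; twice the area = |4326| = 4326; area = 2163; answer 2163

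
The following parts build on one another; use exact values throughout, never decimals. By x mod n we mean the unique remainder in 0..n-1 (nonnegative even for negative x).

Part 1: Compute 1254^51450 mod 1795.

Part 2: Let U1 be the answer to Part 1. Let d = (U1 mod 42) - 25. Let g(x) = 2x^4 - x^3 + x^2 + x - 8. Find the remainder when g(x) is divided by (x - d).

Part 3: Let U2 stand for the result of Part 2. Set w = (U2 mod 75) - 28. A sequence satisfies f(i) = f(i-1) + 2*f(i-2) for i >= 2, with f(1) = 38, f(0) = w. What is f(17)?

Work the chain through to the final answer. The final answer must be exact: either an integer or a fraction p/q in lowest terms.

1398118

Part 1: squarings mod 1795: 1254^1=1254, 1254^2=96, 1254^4=241, 1254^8=641, 1254^16=1621, 1254^32=1556, 1254^64=1476, 1254^128=1241, 1254^256=1766, 1254^512=841, 1254^1024=51, 1254^2048=806, 1254^4096=1641, 1254^8192=381, 1254^16384=1561, 1254^32768=906; 1254^51450 = 1254^2 * 1254^8 * 1254^16 * 1254^32 * 1254^64 * 1254^128 * 1254^2048 * 1254^16384 * 1254^32768 = 1766 (mod 1795); answer 1766
Part 2: U1 = 1766; d = -23; remainder = value at the root: 2*(-23)^4 - 1*(-23)^3 + 1*(-23)^2 + 1*(-23)^1 - 8 = (559682) + (12167) + (529) + (-23) + (-8) = 572347; answer 572347
Part 3: U2 = 572347; w = -6; f(2) = 1*(38) + 2*(-6) = 26; iterating: f(2)=26, f(3)=102, f(4)=154, f(5)=358, f(6)=666, f(7)=1382, f(8)=2714, f(9)=5478, f(10)=10906, f(11)=21862, f(12)=43674, f(13)=87398, f(14)=174746, f(15)=349542, f(16)=699034, f(17)=1398118; answer 1398118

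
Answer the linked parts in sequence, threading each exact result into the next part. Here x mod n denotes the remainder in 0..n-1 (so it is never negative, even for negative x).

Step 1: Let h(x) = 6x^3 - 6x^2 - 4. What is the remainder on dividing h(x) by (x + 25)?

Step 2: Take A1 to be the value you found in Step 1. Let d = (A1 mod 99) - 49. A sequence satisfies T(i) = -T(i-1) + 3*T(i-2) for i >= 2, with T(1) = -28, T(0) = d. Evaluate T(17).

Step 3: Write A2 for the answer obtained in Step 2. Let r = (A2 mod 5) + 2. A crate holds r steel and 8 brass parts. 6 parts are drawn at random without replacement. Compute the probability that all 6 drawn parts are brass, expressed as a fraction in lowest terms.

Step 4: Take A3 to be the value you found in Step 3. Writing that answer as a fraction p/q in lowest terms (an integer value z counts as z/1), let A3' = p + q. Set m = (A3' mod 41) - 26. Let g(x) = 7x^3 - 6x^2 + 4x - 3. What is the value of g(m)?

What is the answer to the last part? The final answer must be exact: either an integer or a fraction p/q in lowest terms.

-258

Step 1: remainder = value at the root: 6*(-25)^3 - 6*(-25)^2 - 4 = (-93750) + (-3750) + (-4) = -97504; answer -97504
Step 2: A1 = -97504; d = -38; T(2) = -1*(-28) + 3*(-38) = -86; iterating: T(2)=-86, T(3)=2, T(4)=-260, T(5)=266, T(6)=-1046, T(7)=1844, T(8)=-4982, T(9)=10514, T(10)=-25460, T(11)=57002, T(12)=-133382, T(13)=304388, T(14)=-704534, T(15)=1617698, T(16)=-3731300, T(17)=8584394; answer 8584394
Step 3: A2 = 8584394; r = 6; total draws C(14,6) = 3003; favorable C(8,6) = 28; P = 4/429; answer 4/429
Step 4: A3 = 4/429; threaded value p + q = 433; m = -3; 7*(-3)^3 - 6*(-3)^2 + 4*(-3)^1 - 3 = (-189) + (-54) + (-12) + (-3) = -258; answer -258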